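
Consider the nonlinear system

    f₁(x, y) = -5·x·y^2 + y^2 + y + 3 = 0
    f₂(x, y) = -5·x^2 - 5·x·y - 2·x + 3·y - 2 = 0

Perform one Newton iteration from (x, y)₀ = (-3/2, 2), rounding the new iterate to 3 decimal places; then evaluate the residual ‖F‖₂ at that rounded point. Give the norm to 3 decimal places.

11.090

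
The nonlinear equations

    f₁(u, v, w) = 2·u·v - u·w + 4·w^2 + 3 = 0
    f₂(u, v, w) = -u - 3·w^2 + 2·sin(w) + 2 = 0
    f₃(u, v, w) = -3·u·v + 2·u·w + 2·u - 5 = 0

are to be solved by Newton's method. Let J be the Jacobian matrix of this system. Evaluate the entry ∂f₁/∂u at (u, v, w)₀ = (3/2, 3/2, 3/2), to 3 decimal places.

1.500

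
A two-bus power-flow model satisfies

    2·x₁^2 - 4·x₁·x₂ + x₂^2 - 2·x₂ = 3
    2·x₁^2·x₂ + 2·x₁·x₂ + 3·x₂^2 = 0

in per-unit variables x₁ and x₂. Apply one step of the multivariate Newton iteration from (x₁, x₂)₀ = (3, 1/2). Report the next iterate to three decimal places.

(1.924, 0.307)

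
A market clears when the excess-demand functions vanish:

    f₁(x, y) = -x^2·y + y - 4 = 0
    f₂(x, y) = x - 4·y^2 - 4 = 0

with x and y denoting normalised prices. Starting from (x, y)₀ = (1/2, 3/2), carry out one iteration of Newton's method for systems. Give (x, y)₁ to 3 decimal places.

(-2.043, 0.246)

At (1/2, 3/2): F = (-2.875, -12.500).
Jacobian J = [[-2·x·y, -x^2 + 1], [1, -8·y]].
At the point, J = [[-1.500, 0.750], [1.000, -12.000]] (det J = 17.250).
Solving J·Δ = −F gives Δ = (-2.543, -1.254).
Then the next iterate is (x, y)₁ = (-2.043, 0.246).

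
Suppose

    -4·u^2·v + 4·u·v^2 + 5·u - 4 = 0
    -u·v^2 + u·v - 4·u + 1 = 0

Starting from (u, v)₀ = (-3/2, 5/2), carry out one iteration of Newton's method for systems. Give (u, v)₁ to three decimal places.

At (-3/2, 5/2): F = (-71.500, 12.625).
Jacobian J = [[-8·u·v + 4·v^2 + 5, -4·u^2 + 8·u·v], [-v^2 + v - 4, -2·u·v + u]].
At the point, J = [[60.000, -39.000], [-7.750, 6.000]] (det J = 57.750).
Solving J·Δ = −F gives Δ = (-1.097, -3.522).
Then the next iterate is (u, v)₁ = (-2.597, -1.022).

(-2.597, -1.022)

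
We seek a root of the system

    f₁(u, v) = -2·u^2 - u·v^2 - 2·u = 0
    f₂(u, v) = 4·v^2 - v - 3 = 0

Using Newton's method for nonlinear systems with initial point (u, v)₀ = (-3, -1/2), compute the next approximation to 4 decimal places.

At (-3, -1/2): F = (-11.2500, -1.5000).
Jacobian J = [[-4·u - v^2 - 2, -2·u·v], [0, 8·v - 1]].
At the point, J = [[9.7500, -3.0000], [0.0000, -5.0000]] (det J = -48.7500).
Solving J·Δ = −F gives Δ = (1.0615, -0.3000).
Then the next iterate is (u, v)₁ = (-1.9385, -0.8000).

(-1.9385, -0.8000)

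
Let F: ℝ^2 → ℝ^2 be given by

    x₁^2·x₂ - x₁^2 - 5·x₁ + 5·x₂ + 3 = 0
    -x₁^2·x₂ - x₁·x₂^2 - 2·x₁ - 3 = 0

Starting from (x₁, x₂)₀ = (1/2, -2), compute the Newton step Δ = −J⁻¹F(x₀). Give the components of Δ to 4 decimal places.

(-1.5625, -0.4286)

At (1/2, -2): F = (-10.2500, -5.5000).
Jacobian J = [[2·x₁·x₂ - 2·x₁ - 5, x₁^2 + 5], [-2·x₁·x₂ - x₂^2 - 2, -x₁^2 - 2·x₁·x₂]].
At the point, J = [[-8.0000, 5.2500], [-4.0000, 1.7500]] (det J = 7.0000).
Solving J·Δ = −F gives Δ = (-1.5625, -0.4286).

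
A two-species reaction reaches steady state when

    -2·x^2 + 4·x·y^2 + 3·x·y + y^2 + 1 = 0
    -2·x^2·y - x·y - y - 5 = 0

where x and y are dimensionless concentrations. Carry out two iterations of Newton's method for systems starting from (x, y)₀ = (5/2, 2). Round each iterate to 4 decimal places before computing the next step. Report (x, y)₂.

(-0.0324, 1.0722)

At (5/2, 2): F = (47.5000, -37.0000).
Jacobian J = [[-4·x + 4·y^2 + 3·y, 8·x·y + 3·x + 2·y], [-4·x·y - y, -2·x^2 - x - 1]].
At the point, J = [[12.0000, 51.5000], [-22.0000, -16.0000]] (det J = 941.0000).
Solving J·Δ = −F gives Δ = (-1.2173, -0.6387).
Then the next iterate is (x, y)₁ = (1.2827, 1.3613).
Round to (1.2827, 1.3613) and repeat: F = (14.308996, -12.586986), J = [[6.365651, 20.539816], [-8.345858, -5.573339]].
Δ = (-1.3151, -0.2891), so (x, y)₂ = (-0.0324, 1.0722).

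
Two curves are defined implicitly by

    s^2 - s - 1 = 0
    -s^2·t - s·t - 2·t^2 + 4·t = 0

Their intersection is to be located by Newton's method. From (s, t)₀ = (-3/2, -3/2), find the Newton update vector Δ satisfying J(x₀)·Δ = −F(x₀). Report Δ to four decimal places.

At (-3/2, -3/2): F = (2.7500, -9.3750).
Jacobian J = [[2·s - 1, 0], [-2·s·t - t, -s^2 - s - 4·t + 4]].
At the point, J = [[-4.0000, 0.0000], [-3.0000, 9.2500]] (det J = -37.0000).
Solving J·Δ = −F gives Δ = (0.6875, 1.2365).

(0.6875, 1.2365)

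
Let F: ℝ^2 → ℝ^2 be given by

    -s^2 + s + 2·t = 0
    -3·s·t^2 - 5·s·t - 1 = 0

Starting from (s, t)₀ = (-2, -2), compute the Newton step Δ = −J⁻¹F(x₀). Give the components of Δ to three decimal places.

At (-2, -2): F = (-10.000, 3.000).
Jacobian J = [[-2·s + 1, 2], [-3·t^2 - 5·t, -6·s·t - 5·s]].
At the point, J = [[5.000, 2.000], [-2.000, -14.000]] (det J = -66.000).
Solving J·Δ = −F gives Δ = (2.030, -0.076).

(2.030, -0.076)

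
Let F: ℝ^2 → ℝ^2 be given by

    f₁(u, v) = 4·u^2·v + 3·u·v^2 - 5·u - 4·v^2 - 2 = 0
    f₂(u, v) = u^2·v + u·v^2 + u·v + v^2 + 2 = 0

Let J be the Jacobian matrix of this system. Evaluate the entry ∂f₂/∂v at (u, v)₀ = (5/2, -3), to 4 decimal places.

-12.2500

∂f₂/∂v = u^2 + 2·u·v + u + 2·v.
At (5/2, -3) this is -12.2500.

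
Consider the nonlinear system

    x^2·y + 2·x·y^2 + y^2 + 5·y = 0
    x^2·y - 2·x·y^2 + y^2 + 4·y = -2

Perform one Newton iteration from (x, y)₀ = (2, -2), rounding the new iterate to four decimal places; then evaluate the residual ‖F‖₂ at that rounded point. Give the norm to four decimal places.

7.0526

At (2, -2): F = (2.0000, -26.0000).
Jacobian J = [[2·x·y + 2·y^2, x^2 + 4·x·y + 2·y + 5], [2·x·y - 2·y^2, x^2 - 4·x·y + 2·y + 4]].
At the point, J = [[0.0000, -11.0000], [-16.0000, 20.0000]] (det J = -176.0000).
Solving J·Δ = −F gives Δ = (-1.3977, 0.1818).
Then the next iterate is (x, y)₁ = (0.6023, -1.8182).
Re-evaluating at (0.6023, -1.8182): F = (-2.462500, -6.608757), so ‖F‖₂ = 7.0526.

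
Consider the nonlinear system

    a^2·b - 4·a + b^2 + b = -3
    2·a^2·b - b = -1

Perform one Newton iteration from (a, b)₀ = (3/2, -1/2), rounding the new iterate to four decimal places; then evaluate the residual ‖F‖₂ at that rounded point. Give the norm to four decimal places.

At (3/2, -1/2): F = (-4.3750, -0.7500).
Jacobian J = [[2·a·b - 4, a^2 + 2·b + 1], [4·a·b, 2·a^2 - 1]].
At the point, J = [[-5.5000, 2.2500], [-3.0000, 3.5000]] (det J = -12.5000).
Solving J·Δ = −F gives Δ = (-1.0900, -0.7200).
Then the next iterate is (a, b)₁ = (0.4100, -1.2200).
Re-evaluating at (0.4100, -1.2200): F = (1.423318, 1.809836), so ‖F‖₂ = 2.3025.

2.3025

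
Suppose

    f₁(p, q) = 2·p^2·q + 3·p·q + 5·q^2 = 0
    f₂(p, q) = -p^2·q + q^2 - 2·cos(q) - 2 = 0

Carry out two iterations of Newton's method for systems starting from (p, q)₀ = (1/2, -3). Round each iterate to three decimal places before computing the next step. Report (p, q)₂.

At (1/2, -3): F = (39.000, 9.72998).
Jacobian J = [[4·p·q + 3·q, 2·p^2 + 3·p + 10·q], [-2·p·q, -p^2 + 2·q + 2·sin(q)]].
At the point, J = [[-15.000, -28.000], [3.000, -6.53224]] (det J = 181.98360).
Solving J·Δ = −F gives Δ = (-0.097, 1.445).
Then the next iterate is (p, q)₁ = (0.403, -1.555).
Round to (0.403, -1.555) and repeat: F = (9.70504, 0.63898), J = [[-7.17166, -14.01618], [1.25333, -5.27216]].
Δ = (0.762, 0.302), so (p, q)₂ = (1.165, -1.253).

(1.165, -1.253)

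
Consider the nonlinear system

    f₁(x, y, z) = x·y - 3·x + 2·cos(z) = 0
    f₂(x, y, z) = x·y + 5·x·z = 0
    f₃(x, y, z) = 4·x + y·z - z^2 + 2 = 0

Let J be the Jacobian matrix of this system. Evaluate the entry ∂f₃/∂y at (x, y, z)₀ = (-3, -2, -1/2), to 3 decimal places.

∂f₃/∂y = z.
At (-3, -2, -1/2) this is -0.500.

-0.500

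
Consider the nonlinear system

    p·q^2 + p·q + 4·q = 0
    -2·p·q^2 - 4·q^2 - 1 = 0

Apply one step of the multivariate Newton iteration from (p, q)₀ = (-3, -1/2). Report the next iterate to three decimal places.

(-4.800, -0.300)

At (-3, -1/2): F = (-1.250, -0.500).
Jacobian J = [[q^2 + q, 2·p·q + p + 4], [-2·q^2, -4·p·q - 8·q]].
At the point, J = [[-0.250, 4.000], [-0.500, -2.000]] (det J = 2.500).
Solving J·Δ = −F gives Δ = (-1.800, 0.200).
Then the next iterate is (p, q)₁ = (-4.800, -0.300).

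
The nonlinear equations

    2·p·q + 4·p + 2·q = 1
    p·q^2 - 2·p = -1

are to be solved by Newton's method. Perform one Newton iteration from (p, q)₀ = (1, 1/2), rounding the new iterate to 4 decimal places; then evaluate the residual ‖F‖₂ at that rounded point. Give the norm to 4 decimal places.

0.6489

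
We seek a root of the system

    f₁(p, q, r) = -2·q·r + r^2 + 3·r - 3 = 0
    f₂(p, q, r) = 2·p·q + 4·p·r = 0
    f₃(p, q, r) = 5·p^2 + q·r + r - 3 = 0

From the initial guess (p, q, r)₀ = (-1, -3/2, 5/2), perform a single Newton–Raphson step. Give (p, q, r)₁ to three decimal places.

(-0.766, -1.167, 0.992)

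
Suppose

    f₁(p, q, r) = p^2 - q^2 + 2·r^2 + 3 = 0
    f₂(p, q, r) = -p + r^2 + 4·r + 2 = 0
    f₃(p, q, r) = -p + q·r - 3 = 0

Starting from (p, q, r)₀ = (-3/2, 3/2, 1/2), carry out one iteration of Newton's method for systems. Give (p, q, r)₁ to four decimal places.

At (-3/2, 3/2, 1/2): F = (3.5000, 5.7500, -0.7500).
Jacobian J = [[2·p, -2·q, 4·r], [-1, 0, 2·r + 4], [-1, r, q]].
At the point, J = [[-3.0000, -3.0000, 2.0000], [-1.0000, 0.0000, 5.0000], [-1.0000, 0.5000, 1.5000]] (det J = 17.0000).
Solving J·Δ = −F gives Δ = (-2.0074, 2.1397, -1.5515).
Then the next iterate is (p, q, r)₁ = (-3.5074, 3.6397, -1.0515).

(-3.5074, 3.6397, -1.0515)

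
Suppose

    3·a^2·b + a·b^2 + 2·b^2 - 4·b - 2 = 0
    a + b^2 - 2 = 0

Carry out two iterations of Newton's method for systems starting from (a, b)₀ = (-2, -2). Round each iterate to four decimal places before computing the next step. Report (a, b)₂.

(-1.2184, -1.7948)

At (-2, -2): F = (-18.0000, 0.0000).
Jacobian J = [[6·a·b + b^2, 3·a^2 + 2·a·b + 4·b - 4], [1, 2·b]].
At the point, J = [[28.0000, 8.0000], [1.0000, -4.0000]] (det J = -120.0000).
Solving J·Δ = −F gives Δ = (0.6000, 0.1500).
Then the next iterate is (a, b)₁ = (-1.4000, -1.8500).
Round to (-1.4000, -1.8500) and repeat: F = (-3.4245, 0.0225), J = [[18.9625, -0.3400], [1.0000, -3.7000]].
Δ = (0.1816, 0.0552), so (a, b)₂ = (-1.2184, -1.7948).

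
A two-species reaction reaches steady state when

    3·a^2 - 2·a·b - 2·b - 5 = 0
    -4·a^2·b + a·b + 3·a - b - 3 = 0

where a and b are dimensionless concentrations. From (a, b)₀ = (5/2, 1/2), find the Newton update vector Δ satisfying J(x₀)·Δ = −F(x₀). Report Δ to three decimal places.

(-0.779, -0.093)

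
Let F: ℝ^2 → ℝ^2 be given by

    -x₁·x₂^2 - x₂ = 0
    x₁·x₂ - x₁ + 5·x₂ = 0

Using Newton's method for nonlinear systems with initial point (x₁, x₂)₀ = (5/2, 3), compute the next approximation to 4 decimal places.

At (5/2, 3): F = (-25.5000, 20.0000).
Jacobian J = [[-x₂^2, -2·x₁·x₂ - 1], [x₂ - 1, x₁ + 5]].
At the point, J = [[-9.0000, -16.0000], [2.0000, 7.5000]] (det J = -35.5000).
Solving J·Δ = −F gives Δ = (3.6268, -3.6338).
Then the next iterate is (x₁, x₂)₁ = (6.1268, -0.6338).

(6.1268, -0.6338)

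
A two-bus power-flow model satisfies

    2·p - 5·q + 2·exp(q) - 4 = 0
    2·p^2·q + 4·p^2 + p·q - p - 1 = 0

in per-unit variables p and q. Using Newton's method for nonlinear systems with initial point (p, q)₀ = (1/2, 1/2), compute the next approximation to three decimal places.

At (1/2, 1/2): F = (-2.20256, 0.000).
Jacobian J = [[2, 2·exp(q) - 5], [4·p·q + 8·p + q - 1, 2·p^2 + p]].
At the point, J = [[2.000, -1.70256], [4.500, 1.000]] (det J = 9.66151).
Solving J·Δ = −F gives Δ = (0.228, -1.026).
Then the next iterate is (p, q)₁ = (0.728, -0.526).

(0.728, -0.526)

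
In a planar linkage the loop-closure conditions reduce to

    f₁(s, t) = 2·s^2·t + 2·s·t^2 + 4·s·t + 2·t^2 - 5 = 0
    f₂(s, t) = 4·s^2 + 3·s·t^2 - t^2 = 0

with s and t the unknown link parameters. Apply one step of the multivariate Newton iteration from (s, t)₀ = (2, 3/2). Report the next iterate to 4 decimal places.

At (2, 3/2): F = (32.5000, 27.2500).
Jacobian J = [[4·s·t + 2·t^2 + 4·t, 2·s^2 + 4·s·t + 4·s + 4·t], [8·s + 3·t^2, 6·s·t - 2·t]].
At the point, J = [[22.5000, 34.0000], [22.7500, 15.0000]] (det J = -436.0000).
Solving J·Δ = −F gives Δ = (-1.0069, -0.2896).
Then the next iterate is (s, t)₁ = (0.9931, 1.2104).

(0.9931, 1.2104)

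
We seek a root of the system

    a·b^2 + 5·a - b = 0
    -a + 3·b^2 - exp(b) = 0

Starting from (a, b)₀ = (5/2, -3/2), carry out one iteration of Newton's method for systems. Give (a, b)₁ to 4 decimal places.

(0.5525, -0.8522)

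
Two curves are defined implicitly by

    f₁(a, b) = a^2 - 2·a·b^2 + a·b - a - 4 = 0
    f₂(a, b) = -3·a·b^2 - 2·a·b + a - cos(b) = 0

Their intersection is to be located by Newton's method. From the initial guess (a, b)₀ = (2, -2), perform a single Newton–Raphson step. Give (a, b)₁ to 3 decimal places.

At (2, -2): F = (-22.000, -13.58385).
Jacobian J = [[2·a - 2·b^2 + b - 1, -4·a·b + a], [-3·b^2 - 2·b + 1, -6·a·b - 2·a + sin(b)]].
At the point, J = [[-7.000, 18.000], [-7.000, 19.09070]] (det J = -7.63492).
Solving J·Δ = −F gives Δ = (-22.985, -7.716).
Then the next iterate is (a, b)₁ = (-20.985, -9.716).

(-20.985, -9.716)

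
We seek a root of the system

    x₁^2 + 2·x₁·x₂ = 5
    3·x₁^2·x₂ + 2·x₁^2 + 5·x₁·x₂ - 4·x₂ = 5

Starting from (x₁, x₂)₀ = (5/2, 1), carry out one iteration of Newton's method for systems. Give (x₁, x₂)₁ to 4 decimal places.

(2.5844, -0.3681)

At (5/2, 1): F = (6.2500, 34.7500).
Jacobian J = [[2·x₁ + 2·x₂, 2·x₁], [6·x₁·x₂ + 4·x₁ + 5·x₂, 3·x₁^2 + 5·x₁ - 4]].
At the point, J = [[7.0000, 5.0000], [30.0000, 27.2500]] (det J = 40.7500).
Solving J·Δ = −F gives Δ = (0.0844, -1.3681).
Then the next iterate is (x₁, x₂)₁ = (2.5844, -0.3681).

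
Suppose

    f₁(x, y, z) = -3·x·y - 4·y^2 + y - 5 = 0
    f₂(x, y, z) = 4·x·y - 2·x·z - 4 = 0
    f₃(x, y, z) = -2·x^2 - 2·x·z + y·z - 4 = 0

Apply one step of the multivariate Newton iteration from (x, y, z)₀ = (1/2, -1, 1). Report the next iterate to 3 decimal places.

At (1/2, -1, 1): F = (-8.500, -7.000, -6.500).
Jacobian J = [[-3·y, -3·x - 8·y + 1, 0], [4·y - 2·z, 4·x, -2·x], [-4·x - 2·z, z, -2·x + y]].
At the point, J = [[3.000, 7.500, 0.000], [-6.000, 2.000, -1.000], [-4.000, 1.000, -2.000]] (det J = -69.000).
Solving J·Δ = −F gives Δ = (-0.446, 1.312, -1.703).
Then the next iterate is (x, y, z)₁ = (0.054, 0.312, -0.703).

(0.054, 0.312, -0.703)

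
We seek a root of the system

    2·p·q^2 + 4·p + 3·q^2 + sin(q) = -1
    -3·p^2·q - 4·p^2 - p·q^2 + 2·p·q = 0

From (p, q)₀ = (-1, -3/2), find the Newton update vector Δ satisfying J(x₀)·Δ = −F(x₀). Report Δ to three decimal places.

At (-1, -3/2): F = (-1.74749, 5.750).
Jacobian J = [[2·q^2 + 4, 4·p·q + 6·q + cos(q)], [-6·p·q - 8·p - q^2 + 2·q, -3·p^2 - 2·p·q + 2·p]].
At the point, J = [[8.500, -2.92926], [-6.250, -8.000]] (det J = -86.30789).
Solving J·Δ = −F gives Δ = (0.357, 0.440).

(0.357, 0.440)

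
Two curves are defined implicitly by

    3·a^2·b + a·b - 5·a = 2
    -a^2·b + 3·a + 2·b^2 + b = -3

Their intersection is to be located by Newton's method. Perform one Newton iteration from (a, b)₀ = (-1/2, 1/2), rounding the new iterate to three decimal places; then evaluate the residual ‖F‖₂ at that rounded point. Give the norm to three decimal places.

1.735

At (-1/2, 1/2): F = (0.625, 2.375).
Jacobian J = [[6·a·b + b - 5, 3·a^2 + a], [-2·a·b + 3, -a^2 + 4·b + 1]].
At the point, J = [[-6.000, 0.250], [3.500, 2.750]] (det J = -17.375).
Solving J·Δ = −F gives Δ = (0.065, -0.946).
Then the next iterate is (a, b)₁ = (-0.435, -0.446).
Re-evaluating at (-0.435, -0.446): F = (0.11583, 1.73123), so ‖F‖₂ = 1.735.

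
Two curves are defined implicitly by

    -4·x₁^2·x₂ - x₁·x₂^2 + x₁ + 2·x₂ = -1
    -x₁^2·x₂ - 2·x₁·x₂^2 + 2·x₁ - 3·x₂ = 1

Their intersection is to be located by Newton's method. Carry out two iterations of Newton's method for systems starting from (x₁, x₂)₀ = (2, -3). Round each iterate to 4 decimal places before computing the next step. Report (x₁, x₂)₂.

At (2, -3): F = (27.0000, -12.0000).
Jacobian J = [[-8·x₁·x₂ - x₂^2 + 1, -4·x₁^2 - 2·x₁·x₂ + 2], [-2·x₁·x₂ - 2·x₂^2 + 2, -x₁^2 - 4·x₁·x₂ - 3]].
At the point, J = [[40.0000, -2.0000], [-4.0000, 17.0000]] (det J = 672.0000).
Solving J·Δ = −F gives Δ = (-0.6473, 0.5536).
Then the next iterate is (x₁, x₂)₁ = (1.3527, -2.4464).
Round to (1.3527, -2.4464) and repeat: F = (7.269827, -2.670459), J = [[21.489089, 1.299301], [-3.351255, 8.407184]].
Δ = (-0.3491, 0.1785), so (x₁, x₂)₂ = (1.0036, -2.2679).

(1.0036, -2.2679)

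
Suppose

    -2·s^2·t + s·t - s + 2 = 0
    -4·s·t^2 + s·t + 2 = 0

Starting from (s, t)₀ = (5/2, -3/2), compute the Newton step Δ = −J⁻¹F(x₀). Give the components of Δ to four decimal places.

(-0.7593, 0.5008)

At (5/2, -3/2): F = (14.5000, -24.2500).
Jacobian J = [[-4·s·t + t - 1, -2·s^2 + s], [-4·t^2 + t, -8·s·t + s]].
At the point, J = [[12.5000, -10.0000], [-10.5000, 32.5000]] (det J = 301.2500).
Solving J·Δ = −F gives Δ = (-0.7593, 0.5008).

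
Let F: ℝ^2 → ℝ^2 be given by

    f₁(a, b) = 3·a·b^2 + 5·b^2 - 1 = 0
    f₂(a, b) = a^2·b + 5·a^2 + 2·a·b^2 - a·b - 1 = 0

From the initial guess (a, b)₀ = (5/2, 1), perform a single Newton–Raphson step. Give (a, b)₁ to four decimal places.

(1.3867, 0.6736)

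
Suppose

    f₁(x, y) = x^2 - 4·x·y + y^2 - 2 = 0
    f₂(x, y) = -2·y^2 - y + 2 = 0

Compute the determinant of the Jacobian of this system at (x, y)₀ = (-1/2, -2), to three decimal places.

J = [[2·x - 4·y, -4·x + 2·y], [0, -4·y - 1]].
At the point, J = [[7.000, -2.000], [0.000, 7.000]].
det J = 49.000.

49.000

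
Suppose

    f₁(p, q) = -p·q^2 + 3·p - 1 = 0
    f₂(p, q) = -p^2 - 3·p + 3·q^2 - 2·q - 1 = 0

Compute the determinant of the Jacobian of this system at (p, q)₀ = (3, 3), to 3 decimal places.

-258.000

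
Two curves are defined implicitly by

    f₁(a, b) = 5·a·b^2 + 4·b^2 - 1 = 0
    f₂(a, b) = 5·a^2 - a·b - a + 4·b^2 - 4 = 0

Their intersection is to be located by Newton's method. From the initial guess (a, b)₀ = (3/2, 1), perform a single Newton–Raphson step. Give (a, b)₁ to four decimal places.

(1.0441, 0.6426)

At (3/2, 1): F = (10.5000, 8.2500).
Jacobian J = [[5·b^2, 10·a·b + 8·b], [10·a - b - 1, -a + 8·b]].
At the point, J = [[5.0000, 23.0000], [13.0000, 6.5000]] (det J = -266.5000).
Solving J·Δ = −F gives Δ = (-0.4559, -0.3574).
Then the next iterate is (a, b)₁ = (1.0441, 0.6426).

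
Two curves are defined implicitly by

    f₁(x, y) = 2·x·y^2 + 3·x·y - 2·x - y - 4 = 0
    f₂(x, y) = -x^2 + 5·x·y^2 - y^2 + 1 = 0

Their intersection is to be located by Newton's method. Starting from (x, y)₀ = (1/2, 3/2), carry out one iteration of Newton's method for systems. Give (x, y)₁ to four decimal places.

(-4.8571, 12.7857)

At (1/2, 3/2): F = (-2.0000, 4.1250).
Jacobian J = [[2·y^2 + 3·y - 2, 4·x·y + 3·x - 1], [-2·x + 5·y^2, 10·x·y - 2·y]].
At the point, J = [[7.0000, 3.5000], [10.2500, 4.5000]] (det J = -4.3750).
Solving J·Δ = −F gives Δ = (-5.3571, 11.2857).
Then the next iterate is (x, y)₁ = (-4.8571, 12.7857).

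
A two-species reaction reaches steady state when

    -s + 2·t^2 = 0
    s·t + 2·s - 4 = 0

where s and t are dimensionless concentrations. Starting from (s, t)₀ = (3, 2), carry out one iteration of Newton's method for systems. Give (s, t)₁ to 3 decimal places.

(1.600, 1.200)

At (3, 2): F = (5.000, 8.000).
Jacobian J = [[-1, 4·t], [t + 2, s]].
At the point, J = [[-1.000, 8.000], [4.000, 3.000]] (det J = -35.000).
Solving J·Δ = −F gives Δ = (-1.400, -0.800).
Then the next iterate is (s, t)₁ = (1.600, 1.200).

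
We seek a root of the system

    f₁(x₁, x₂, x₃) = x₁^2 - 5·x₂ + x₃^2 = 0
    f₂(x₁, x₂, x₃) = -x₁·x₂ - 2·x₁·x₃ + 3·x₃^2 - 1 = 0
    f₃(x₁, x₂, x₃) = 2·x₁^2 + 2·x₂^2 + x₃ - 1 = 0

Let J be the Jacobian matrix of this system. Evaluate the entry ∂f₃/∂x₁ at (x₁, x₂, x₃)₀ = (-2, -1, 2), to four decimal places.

-8.0000

∂f₃/∂x₁ = 4·x₁.
At (-2, -1, 2) this is -8.0000.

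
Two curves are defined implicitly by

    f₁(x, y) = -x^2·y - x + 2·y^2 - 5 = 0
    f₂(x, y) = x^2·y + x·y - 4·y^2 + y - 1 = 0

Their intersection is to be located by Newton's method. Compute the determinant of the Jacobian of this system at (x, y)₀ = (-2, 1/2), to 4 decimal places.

-4.0000

J = [[-2·x·y - 1, -x^2 + 4·y], [2·x·y + y, x^2 + x - 8·y + 1]].
At the point, J = [[1.0000, -2.0000], [-1.5000, -1.0000]].
det J = -4.0000.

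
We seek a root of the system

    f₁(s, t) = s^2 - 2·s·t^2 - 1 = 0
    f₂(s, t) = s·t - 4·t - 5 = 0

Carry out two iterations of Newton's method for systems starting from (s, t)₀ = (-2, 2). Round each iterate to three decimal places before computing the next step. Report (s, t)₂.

(-5.444, -0.612)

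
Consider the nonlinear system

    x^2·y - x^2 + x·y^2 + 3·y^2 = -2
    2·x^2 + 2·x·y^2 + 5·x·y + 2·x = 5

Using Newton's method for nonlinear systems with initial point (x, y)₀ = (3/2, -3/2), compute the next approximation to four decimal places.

At (3/2, -3/2): F = (6.5000, -2.0000).
Jacobian J = [[2·x·y - 2·x + y^2, x^2 + 2·x·y + 6·y], [4·x + 2·y^2 + 5·y + 2, 4·x·y + 5·x]].
At the point, J = [[-5.2500, -11.2500], [5.0000, -1.5000]] (det J = 64.1250).
Solving J·Δ = −F gives Δ = (0.5029, 0.3431).
Then the next iterate is (x, y)₁ = (2.0029, -1.1569).

(2.0029, -1.1569)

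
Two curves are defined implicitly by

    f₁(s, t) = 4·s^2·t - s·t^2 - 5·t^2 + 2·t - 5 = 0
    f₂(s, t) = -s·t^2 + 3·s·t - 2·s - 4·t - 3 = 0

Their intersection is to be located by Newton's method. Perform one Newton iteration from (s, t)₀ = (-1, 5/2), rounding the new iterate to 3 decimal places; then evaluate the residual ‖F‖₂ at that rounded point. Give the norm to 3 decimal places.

At (-1, 5/2): F = (-15.000, -12.250).
Jacobian J = [[8·s·t - t^2, 4·s^2 - 2·s·t - 10·t + 2], [-t^2 + 3·t - 2, -2·s·t + 3·s - 4]].
At the point, J = [[-26.250, -14.000], [-0.750, -2.000]] (det J = 42.000).
Solving J·Δ = −F gives Δ = (3.369, -7.388).
Then the next iterate is (s, t)₁ = (2.369, -4.888).
Re-evaluating at (2.369, -4.888): F = (-300.56913, -79.52645), so ‖F‖₂ = 310.912.

310.912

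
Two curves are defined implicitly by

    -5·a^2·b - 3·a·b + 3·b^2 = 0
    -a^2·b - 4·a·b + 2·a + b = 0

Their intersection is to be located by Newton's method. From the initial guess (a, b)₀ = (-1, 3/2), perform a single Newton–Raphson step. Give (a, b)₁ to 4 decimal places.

(-0.7347, 0.5663)

At (-1, 3/2): F = (3.7500, 4.0000).
Jacobian J = [[-10·a·b - 3·b, -5·a^2 - 3·a + 6·b], [-2·a·b - 4·b + 2, -a^2 - 4·a + 1]].
At the point, J = [[10.5000, 7.0000], [-1.0000, 4.0000]] (det J = 49.0000).
Solving J·Δ = −F gives Δ = (0.2653, -0.9337).
Then the next iterate is (a, b)₁ = (-0.7347, 0.5663).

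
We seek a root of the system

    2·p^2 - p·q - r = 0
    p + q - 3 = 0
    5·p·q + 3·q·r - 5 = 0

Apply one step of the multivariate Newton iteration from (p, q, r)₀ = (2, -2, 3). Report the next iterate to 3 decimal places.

At (2, -2, 3): F = (9.000, -3.000, -43.000).
Jacobian J = [[4·p - q, -p, -1], [1, 1, 0], [5·q, 5·p + 3·r, 3·q]].
At the point, J = [[10.000, -2.000, -1.000], [1.000, 1.000, 0.000], [-10.000, 19.000, -6.000]] (det J = -101.000).
Solving J·Δ = −F gives Δ = (-0.040, 3.040, 2.525).
Then the next iterate is (p, q, r)₁ = (1.960, 1.040, 5.525).

(1.960, 1.040, 5.525)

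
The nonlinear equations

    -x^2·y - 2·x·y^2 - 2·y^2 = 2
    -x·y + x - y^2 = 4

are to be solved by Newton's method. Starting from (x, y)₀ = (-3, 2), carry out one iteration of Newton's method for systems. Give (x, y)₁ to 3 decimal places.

At (-3, 2): F = (-4.000, -5.000).
Jacobian J = [[-2·x·y - 2·y^2, -x^2 - 4·x·y - 4·y], [-y + 1, -x - 2·y]].
At the point, J = [[4.000, 7.000], [-1.000, -1.000]] (det J = 3.000).
Solving J·Δ = −F gives Δ = (-13.000, 8.000).
Then the next iterate is (x, y)₁ = (-16.000, 10.000).

(-16.000, 10.000)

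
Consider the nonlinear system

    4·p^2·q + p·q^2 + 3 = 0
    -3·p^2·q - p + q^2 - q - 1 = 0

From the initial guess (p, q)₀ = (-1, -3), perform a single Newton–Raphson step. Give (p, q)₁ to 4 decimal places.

At (-1, -3): F = (-18.0000, 21.0000).
Jacobian J = [[8·p·q + q^2, 4·p^2 + 2·p·q], [-6·p·q - 1, -3·p^2 + 2·q - 1]].
At the point, J = [[33.0000, 10.0000], [-19.0000, -10.0000]] (det J = -140.0000).
Solving J·Δ = −F gives Δ = (-0.2143, 2.5071).
Then the next iterate is (p, q)₁ = (-1.2143, -0.4929).

(-1.2143, -0.4929)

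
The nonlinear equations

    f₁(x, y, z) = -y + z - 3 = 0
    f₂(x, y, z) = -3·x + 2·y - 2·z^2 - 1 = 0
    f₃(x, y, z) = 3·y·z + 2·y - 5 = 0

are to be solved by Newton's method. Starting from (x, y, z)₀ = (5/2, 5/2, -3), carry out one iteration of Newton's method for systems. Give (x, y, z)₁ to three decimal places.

(-355.667, -80.000, -77.000)

At (5/2, 5/2, -3): F = (-8.500, -21.500, -22.500).
Jacobian J = [[0, -1, 1], [-3, 2, -4·z], [0, 3·z + 2, 3·y]].
At the point, J = [[0.000, -1.000, 1.000], [-3.000, 2.000, 12.000], [0.000, -7.000, 7.500]] (det J = -1.500).
Solving J·Δ = −F gives Δ = (-358.167, -82.500, -74.000).
Then the next iterate is (x, y, z)₁ = (-355.667, -80.000, -77.000).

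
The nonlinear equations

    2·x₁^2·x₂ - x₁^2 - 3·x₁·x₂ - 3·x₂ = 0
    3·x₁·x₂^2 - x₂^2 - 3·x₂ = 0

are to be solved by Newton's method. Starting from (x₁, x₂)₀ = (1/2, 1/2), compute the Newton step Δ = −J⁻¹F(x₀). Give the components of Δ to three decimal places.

(-0.019, -0.556)

At (1/2, 1/2): F = (-2.250, -1.375).
Jacobian J = [[4·x₁·x₂ - 2·x₁ - 3·x₂, 2·x₁^2 - 3·x₁ - 3], [3·x₂^2, 6·x₁·x₂ - 2·x₂ - 3]].
At the point, J = [[-1.500, -4.000], [0.750, -2.500]] (det J = 6.750).
Solving J·Δ = −F gives Δ = (-0.019, -0.556).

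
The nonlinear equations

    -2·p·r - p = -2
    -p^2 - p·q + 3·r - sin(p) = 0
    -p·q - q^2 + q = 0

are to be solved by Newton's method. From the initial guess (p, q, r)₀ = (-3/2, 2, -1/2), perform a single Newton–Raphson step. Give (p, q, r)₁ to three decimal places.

At (-3/2, 2, -1/2): F = (2.000, 0.24749, 1.000).
Jacobian J = [[-2·r - 1, 0, -2·p], [-2·p - q - cos(p), -p, 3], [-q, -p - 2·q + 1, 0]].
At the point, J = [[0.000, 0.000, 3.000], [0.92926, 1.500, 3.000], [-2.000, -1.500, 0.000]] (det J = 4.81832).
Solving J·Δ = −F gives Δ = (-0.703, 1.604, -0.667).
Then the next iterate is (p, q, r)₁ = (-2.203, 3.604, -1.167).

(-2.203, 3.604, -1.167)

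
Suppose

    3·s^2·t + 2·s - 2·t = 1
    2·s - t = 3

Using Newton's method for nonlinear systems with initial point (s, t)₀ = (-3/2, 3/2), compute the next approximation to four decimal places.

At (-3/2, 3/2): F = (3.1250, -7.5000).
Jacobian J = [[6·s·t + 2, 3·s^2 - 2], [2, -1]].
At the point, J = [[-11.5000, 4.7500], [2.0000, -1.0000]] (det J = 2.0000).
Solving J·Δ = −F gives Δ = (-16.2500, -40.0000).
Then the next iterate is (s, t)₁ = (-17.7500, -38.5000).

(-17.7500, -38.5000)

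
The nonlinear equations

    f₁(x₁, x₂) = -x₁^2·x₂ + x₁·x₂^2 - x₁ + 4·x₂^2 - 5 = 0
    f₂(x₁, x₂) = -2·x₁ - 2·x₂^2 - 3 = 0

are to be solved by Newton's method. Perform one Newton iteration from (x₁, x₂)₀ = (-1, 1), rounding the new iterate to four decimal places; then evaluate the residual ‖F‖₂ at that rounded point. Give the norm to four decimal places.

At (-1, 1): F = (-2.0000, -3.0000).
Jacobian J = [[-2·x₁·x₂ + x₂^2 - 1, -x₁^2 + 2·x₁·x₂ + 8·x₂], [-2, -4·x₂]].
At the point, J = [[2.0000, 5.0000], [-2.0000, -4.0000]] (det J = 2.0000).
Solving J·Δ = −F gives Δ = (-11.5000, 5.0000).
Then the next iterate is (x₁, x₂)₁ = (-12.5000, 6.0000).
Re-evaluating at (-12.5000, 6.0000): F = (-1236.0000, -50.0000), so ‖F‖₂ = 1237.0109.

1237.0109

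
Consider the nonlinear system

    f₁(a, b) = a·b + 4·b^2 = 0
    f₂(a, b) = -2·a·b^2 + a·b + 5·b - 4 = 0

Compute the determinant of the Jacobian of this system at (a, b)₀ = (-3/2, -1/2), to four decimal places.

-5.7500

J = [[b, a + 8·b], [-2·b^2 + b, -4·a·b + a + 5]].
At the point, J = [[-0.5000, -5.5000], [-1.0000, 0.5000]].
det J = -5.7500.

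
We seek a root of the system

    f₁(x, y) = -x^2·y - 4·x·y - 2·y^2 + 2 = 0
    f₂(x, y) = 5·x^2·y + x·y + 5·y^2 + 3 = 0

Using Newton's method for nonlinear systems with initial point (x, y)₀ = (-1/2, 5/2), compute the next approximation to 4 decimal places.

At (-1/2, 5/2): F = (-6.1250, 36.1250).
Jacobian J = [[-2·x·y - 4·y, -x^2 - 4·x - 4·y], [10·x·y + y, 5·x^2 + x + 10·y]].
At the point, J = [[-7.5000, -8.2500], [-10.0000, 25.7500]] (det J = -275.6250).
Solving J·Δ = −F gives Δ = (0.5091, -1.2052).
Then the next iterate is (x, y)₁ = (0.0091, 1.2948).

(0.0091, 1.2948)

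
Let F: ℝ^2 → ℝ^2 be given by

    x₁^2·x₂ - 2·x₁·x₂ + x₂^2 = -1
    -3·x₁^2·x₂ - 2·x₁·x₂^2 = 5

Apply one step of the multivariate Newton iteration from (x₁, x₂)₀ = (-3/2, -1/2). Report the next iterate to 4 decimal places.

At (-3/2, -1/2): F = (-1.3750, -0.8750).
Jacobian J = [[2·x₁·x₂ - 2·x₂, x₁^2 - 2·x₁ + 2·x₂], [-6·x₁·x₂ - 2·x₂^2, -3·x₁^2 - 4·x₁·x₂]].
At the point, J = [[2.5000, 4.2500], [-5.0000, -9.7500]] (det J = -3.1250).
Solving J·Δ = −F gives Δ = (5.4800, -2.9000).
Then the next iterate is (x₁, x₂)₁ = (3.9800, -3.4000).

(3.9800, -3.4000)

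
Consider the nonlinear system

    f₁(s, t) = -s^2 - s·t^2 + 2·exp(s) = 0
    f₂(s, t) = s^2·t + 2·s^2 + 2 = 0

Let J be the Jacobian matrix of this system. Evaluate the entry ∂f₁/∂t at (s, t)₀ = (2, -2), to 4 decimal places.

8.0000

∂f₁/∂t = -2·s·t.
At (2, -2) this is 8.0000.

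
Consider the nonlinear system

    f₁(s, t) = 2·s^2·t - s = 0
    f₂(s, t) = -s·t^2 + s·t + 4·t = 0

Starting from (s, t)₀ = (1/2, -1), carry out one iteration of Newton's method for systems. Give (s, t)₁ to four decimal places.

(0.3065, -0.1613)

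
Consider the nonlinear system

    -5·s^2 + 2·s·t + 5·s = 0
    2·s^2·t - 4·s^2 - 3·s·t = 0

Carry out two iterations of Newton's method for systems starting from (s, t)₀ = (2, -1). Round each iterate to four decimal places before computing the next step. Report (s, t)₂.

At (2, -1): F = (-14.0000, -18.0000).
Jacobian J = [[-10·s + 2·t + 5, 2·s], [4·s·t - 8·s - 3·t, 2·s^2 - 3·s]].
At the point, J = [[-17.0000, 4.0000], [-21.0000, 2.0000]] (det J = 50.0000).
Solving J·Δ = −F gives Δ = (-0.8800, -0.2400).
Then the next iterate is (s, t)₁ = (1.1200, -1.2400).
Round to (1.1200, -1.2400) and repeat: F = (-3.4496, -3.962112), J = [[-8.6800, 2.2400], [-10.7952, -0.8512]].
Δ = (-0.3741, 0.0902), so (s, t)₂ = (0.7459, -1.1498).

(0.7459, -1.1498)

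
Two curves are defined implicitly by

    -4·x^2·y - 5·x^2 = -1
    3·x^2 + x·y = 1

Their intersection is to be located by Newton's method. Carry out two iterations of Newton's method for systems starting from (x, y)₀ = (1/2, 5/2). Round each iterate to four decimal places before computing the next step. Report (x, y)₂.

At (1/2, 5/2): F = (-2.7500, 1.0000).
Jacobian J = [[-8·x·y - 10·x, -4·x^2], [6·x + y, x]].
At the point, J = [[-15.0000, -1.0000], [5.5000, 0.5000]] (det J = -2.0000).
Solving J·Δ = −F gives Δ = (-0.1875, 0.0625).
Then the next iterate is (x, y)₁ = (0.3125, 2.5625).
Round to (0.3125, 2.5625) and repeat: F = (-0.489258, 0.093750), J = [[-9.531250, -0.390625], [4.4375, 0.3125]].
Δ = (-0.0934, 1.0260), so (x, y)₂ = (0.2191, 3.5885).

(0.2191, 3.5885)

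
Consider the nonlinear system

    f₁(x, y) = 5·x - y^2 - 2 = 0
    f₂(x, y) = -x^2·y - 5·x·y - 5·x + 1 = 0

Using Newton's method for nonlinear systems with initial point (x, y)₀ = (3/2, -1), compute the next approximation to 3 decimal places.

(0.580, -0.950)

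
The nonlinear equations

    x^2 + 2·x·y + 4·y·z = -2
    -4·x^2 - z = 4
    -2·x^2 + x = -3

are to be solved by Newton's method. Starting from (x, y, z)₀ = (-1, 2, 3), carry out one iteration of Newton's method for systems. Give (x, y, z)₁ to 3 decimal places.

At (-1, 2, 3): F = (23.000, -11.000, 0.000).
Jacobian J = [[2·x + 2·y, 2·x + 4·z, 4·y], [-8·x, 0, -1], [-4·x + 1, 0, 0]].
At the point, J = [[2.000, 10.000, 8.000], [8.000, 0.000, -1.000], [5.000, 0.000, 0.000]] (det J = -50.000).
Solving J·Δ = −F gives Δ = (0.000, 6.500, -11.000).
Then the next iterate is (x, y, z)₁ = (-1.000, 8.500, -8.000).

(-1.000, 8.500, -8.000)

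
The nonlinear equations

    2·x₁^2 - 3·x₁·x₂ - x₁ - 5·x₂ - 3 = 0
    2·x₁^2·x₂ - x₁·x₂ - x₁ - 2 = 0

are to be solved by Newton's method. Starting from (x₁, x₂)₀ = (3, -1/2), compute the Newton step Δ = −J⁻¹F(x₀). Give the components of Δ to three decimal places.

(-1.140, 0.339)

At (3, -1/2): F = (19.000, -12.500).
Jacobian J = [[4·x₁ - 3·x₂ - 1, -3·x₁ - 5], [4·x₁·x₂ - x₂ - 1, 2·x₁^2 - x₁]].
At the point, J = [[12.500, -14.000], [-6.500, 15.000]] (det J = 96.500).
Solving J·Δ = −F gives Δ = (-1.140, 0.339).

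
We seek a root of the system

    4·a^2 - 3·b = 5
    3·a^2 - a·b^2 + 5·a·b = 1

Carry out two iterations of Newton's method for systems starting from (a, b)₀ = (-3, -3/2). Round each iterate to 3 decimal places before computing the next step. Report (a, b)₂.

(-1.185, -0.034)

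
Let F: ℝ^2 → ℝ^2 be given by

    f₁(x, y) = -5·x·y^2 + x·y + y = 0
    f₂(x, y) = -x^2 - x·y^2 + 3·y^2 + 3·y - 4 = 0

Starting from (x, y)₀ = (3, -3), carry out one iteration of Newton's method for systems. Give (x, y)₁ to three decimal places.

(1.715, -2.092)

At (3, -3): F = (-147.000, -22.000).
Jacobian J = [[-5·y^2 + y, -10·x·y + x + 1], [-2·x - y^2, -2·x·y + 6·y + 3]].
At the point, J = [[-48.000, 94.000], [-15.000, 3.000]] (det J = 1266.000).
Solving J·Δ = −F gives Δ = (-1.285, 0.908).
Then the next iterate is (x, y)₁ = (1.715, -2.092).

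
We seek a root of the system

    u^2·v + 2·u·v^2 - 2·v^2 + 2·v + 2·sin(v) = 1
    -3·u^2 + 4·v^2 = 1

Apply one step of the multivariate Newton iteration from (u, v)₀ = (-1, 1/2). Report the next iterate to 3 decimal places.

(-0.372, 0.308)

At (-1, 1/2): F = (0.45885, -3.000).
Jacobian J = [[2·u·v + 2·v^2, u^2 + 4·u·v - 4·v + 2·cos(v) + 2], [-6·u, 8·v]].
At the point, J = [[-0.500, 0.75517], [6.000, 4.000]] (det J = -6.53099).
Solving J·Δ = −F gives Δ = (0.628, -0.192).
Then the next iterate is (u, v)₁ = (-0.372, 0.308).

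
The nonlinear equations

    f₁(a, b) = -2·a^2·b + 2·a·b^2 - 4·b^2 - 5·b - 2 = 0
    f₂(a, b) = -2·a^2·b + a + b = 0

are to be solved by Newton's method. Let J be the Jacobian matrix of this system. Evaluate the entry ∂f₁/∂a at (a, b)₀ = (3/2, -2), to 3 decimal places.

20.000

∂f₁/∂a = -4·a·b + 2·b^2.
At (3/2, -2) this is 20.000.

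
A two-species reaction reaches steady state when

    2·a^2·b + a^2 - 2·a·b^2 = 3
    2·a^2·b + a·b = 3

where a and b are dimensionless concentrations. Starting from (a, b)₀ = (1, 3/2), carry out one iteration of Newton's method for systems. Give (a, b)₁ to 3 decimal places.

At (1, 3/2): F = (-3.500, 1.500).
Jacobian J = [[4·a·b + 2·a - 2·b^2, 2·a^2 - 4·a·b], [4·a·b + b, 2·a^2 + a]].
At the point, J = [[3.500, -4.000], [7.500, 3.000]] (det J = 40.500).
Solving J·Δ = −F gives Δ = (0.111, -0.778).
Then the next iterate is (a, b)₁ = (1.111, 0.722).

(1.111, 0.722)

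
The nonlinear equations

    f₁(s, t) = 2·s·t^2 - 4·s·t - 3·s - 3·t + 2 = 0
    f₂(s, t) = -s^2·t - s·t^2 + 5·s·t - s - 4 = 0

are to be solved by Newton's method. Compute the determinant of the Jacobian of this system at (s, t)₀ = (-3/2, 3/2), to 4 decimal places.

J = [[2·t^2 - 4·t - 3, 4·s·t - 4·s - 3], [-2·s·t - t^2 + 5·t - 1, -s^2 - 2·s·t + 5·s]].
At the point, J = [[-4.5000, -6.0000], [8.7500, -5.2500]].
det J = 76.1250.

76.1250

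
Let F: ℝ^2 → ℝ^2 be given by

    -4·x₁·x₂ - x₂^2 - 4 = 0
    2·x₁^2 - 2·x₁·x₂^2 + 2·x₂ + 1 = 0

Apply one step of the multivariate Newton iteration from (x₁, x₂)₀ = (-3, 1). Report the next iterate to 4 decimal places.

At (-3, 1): F = (7.0000, 27.0000).
Jacobian J = [[-4·x₂, -4·x₁ - 2·x₂], [4·x₁ - 2·x₂^2, -4·x₁·x₂ + 2]].
At the point, J = [[-4.0000, 10.0000], [-14.0000, 14.0000]] (det J = 84.0000).
Solving J·Δ = −F gives Δ = (2.0476, 0.1190).
Then the next iterate is (x₁, x₂)₁ = (-0.9524, 1.1190).

(-0.9524, 1.1190)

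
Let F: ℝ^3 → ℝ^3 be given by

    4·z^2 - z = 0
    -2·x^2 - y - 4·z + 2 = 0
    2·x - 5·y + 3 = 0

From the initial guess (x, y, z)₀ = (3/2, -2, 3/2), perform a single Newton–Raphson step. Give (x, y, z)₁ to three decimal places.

At (3/2, -2, 3/2): F = (7.500, -6.500, 16.000).
Jacobian J = [[0, 0, 8·z - 1], [-4·x, -1, -4], [2, -5, 0]].
At the point, J = [[0.000, 0.000, 11.000], [-6.000, -1.000, -4.000], [2.000, -5.000, 0.000]] (det J = 352.000).
Solving J·Δ = −F gives Δ = (-1.089, 2.764, -0.682).
Then the next iterate is (x, y, z)₁ = (0.411, 0.764, 0.818).

(0.411, 0.764, 0.818)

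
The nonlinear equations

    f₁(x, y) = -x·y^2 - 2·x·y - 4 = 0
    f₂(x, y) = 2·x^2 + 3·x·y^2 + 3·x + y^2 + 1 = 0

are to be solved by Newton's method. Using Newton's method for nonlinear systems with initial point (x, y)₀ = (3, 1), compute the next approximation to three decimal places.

(1.744, 0.231)

At (3, 1): F = (-13.000, 38.000).
Jacobian J = [[-y^2 - 2·y, -2·x·y - 2·x], [4·x + 3·y^2 + 3, 6·x·y + 2·y]].
At the point, J = [[-3.000, -12.000], [18.000, 20.000]] (det J = 156.000).
Solving J·Δ = −F gives Δ = (-1.256, -0.769).
Then the next iterate is (x, y)₁ = (1.744, 0.231).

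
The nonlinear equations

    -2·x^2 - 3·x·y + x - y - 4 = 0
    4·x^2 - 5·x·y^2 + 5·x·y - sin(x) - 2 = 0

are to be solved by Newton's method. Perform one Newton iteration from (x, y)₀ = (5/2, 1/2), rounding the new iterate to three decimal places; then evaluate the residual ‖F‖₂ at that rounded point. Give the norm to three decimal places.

At (5/2, 1/2): F = (-18.250, 25.52653).
Jacobian J = [[-4·x - 3·y + 1, -3·x - 1], [8·x - 5·y^2 + 5·y - cos(x), -10·x·y + 5·x]].
At the point, J = [[-10.500, -8.500], [22.05114, 0.000]] (det J = 187.43472).
Solving J·Δ = −F gives Δ = (-1.158, -0.717).
Then the next iterate is (x, y)₁ = (1.342, -0.217).
Re-evaluating at (1.342, -0.217): F = (-5.16929, 2.45788), so ‖F‖₂ = 5.724.

5.724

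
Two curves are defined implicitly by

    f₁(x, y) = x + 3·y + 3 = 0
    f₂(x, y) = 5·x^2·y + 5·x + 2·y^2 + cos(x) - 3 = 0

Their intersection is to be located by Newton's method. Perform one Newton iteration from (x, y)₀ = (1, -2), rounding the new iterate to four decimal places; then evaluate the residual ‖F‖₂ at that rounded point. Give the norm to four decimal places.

At (1, -2): F = (-2.0000, 0.540302).
Jacobian J = [[1, 3], [10·x·y - sin(x) + 5, 5·x^2 + 4·y]].
At the point, J = [[1.0000, 3.0000], [-15.841471, -3.0000]] (det J = 44.524413).
Solving J·Δ = −F gives Δ = (-0.0984, 0.6995).
Then the next iterate is (x, y)₁ = (0.9016, -1.3005).
Re-evaluating at (0.9016, -1.3005): F = (0.0001, 0.225188), so ‖F‖₂ = 0.2252.

0.2252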